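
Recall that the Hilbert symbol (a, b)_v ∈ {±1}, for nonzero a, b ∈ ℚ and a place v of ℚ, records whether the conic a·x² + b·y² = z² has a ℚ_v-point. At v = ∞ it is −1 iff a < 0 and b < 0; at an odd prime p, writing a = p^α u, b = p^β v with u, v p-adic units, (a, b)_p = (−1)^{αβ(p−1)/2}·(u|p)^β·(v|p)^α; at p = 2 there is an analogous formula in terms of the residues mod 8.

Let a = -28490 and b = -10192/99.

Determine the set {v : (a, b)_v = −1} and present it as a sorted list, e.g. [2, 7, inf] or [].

[5, 13, 37, inf]

Mod squares: a ≡ -28490, b ≡ -143. Check v ∈ {∞, 2, 3, 5, 7, 11, 13, 37}.
v=11: a=11^1·(≡6), b=11^-1·(≡3) mod 11; (6|11)=-1, (3|11)=+1; (−1)^{1·-1·5}·(-1)^-1·(+1)^1 = +1.
v=3: a=3^0·(≡1), b=3^-2·(≡1) mod 3; (1|3)=+1, (1|3)=+1; (−1)^{0·-2·1}·(+1)^-2·(+1)^0 = +1.
v=13: a=13^0·(≡6), b=13^1·(≡6) mod 13; (6|13)=-1, (6|13)=-1; (−1)^{0·1·6}·(-1)^1·(-1)^0 = -1.
v=7: a=7^1·(≡4), b=7^2·(≡2) mod 7; (4|7)=+1, (2|7)=+1; (−1)^{1·2·3}·(+1)^2·(+1)^1 = +1.
v=5: a=5^1·(≡2), b=5^0·(≡2) mod 5; (2|5)=-1, (2|5)=-1; (−1)^{1·0·2}·(-1)^0·(-1)^1 = -1.
v=∞: -28490 < 0 and -143 < 0  ⇒  (a,b)_∞ = -1.
v=2: v_2(a)=1, v_2(b)=4; units ≡ 3, 1 (mod 8); ε·ε+αω+βω = 1·0+1·0+4·1 ≡ 0  ⇒  (a,b)_2 = +1.
v=37: a=37^1·(≡7), b=37^0·(≡23) mod 37; (7|37)=+1, (23|37)=-1; (−1)^{1·0·18}·(+1)^0·(-1)^1 = -1.
|Ram(-28490, -143)| = 4, even; anisotropic at {5, 13, 37, ∞}.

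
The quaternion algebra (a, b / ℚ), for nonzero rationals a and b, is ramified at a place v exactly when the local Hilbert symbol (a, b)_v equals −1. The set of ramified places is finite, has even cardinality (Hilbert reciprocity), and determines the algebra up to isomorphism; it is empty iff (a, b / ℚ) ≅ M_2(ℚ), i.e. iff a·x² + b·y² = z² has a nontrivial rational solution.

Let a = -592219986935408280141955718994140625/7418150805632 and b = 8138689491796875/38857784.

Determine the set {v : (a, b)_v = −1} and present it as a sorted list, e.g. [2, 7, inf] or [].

(a, b) ≡ (-2, 2630474) mod (ℚ^×)²; places V = {2, 3, 5, 7, 11, 17, 19, 23, 29, 31, 37, ∞}.
(a,b)_7: α=-4, u≡3; β=-5, v≡2 (mod 7); (3|7)=-1, (2|7)=+1; sign (−1)^0·-1^-5·+1^-4 = -1.
(a,b)_17: α=-6, u≡16; β=-2, v≡16 (mod 17); (16|17)=+1, (16|17)=+1; sign (−1)^0·+1^-2·+1^-6 = +1.
(a,b)_19: α=2, u≡11; β=1, v≡18 (mod 19); (11|19)=+1, (18|19)=-1; sign (−1)^0·+1^1·-1^2 = +1.
(a,b)_11: α=2, u≡9; β=1, v≡3 (mod 11); (9|11)=+1, (3|11)=+1; sign (−1)^0·+1^1·+1^2 = +1.
(a,b)_5: α=16, u≡2; β=8, v≡1 (mod 5); (2|5)=-1, (1|5)=+1; sign (−1)^0·-1^8·+1^16 = +1.
(a,b)_3: α=4, u≡1; β=4, v≡2 (mod 3); (1|3)=+1, (2|3)=-1; sign (−1)^0·+1^4·-1^4 = +1.
(a,b)_2: α=-7, β=-3; u≡7, v≡5 (mod 8); ε(u)ε(v)=1·0, αω(v)=-7·1, βω(u)=-3·0; sum ≡ 1  ⇒  -1.
(a,b)_∞: sgn(-2)=−, sgn(2630474)=+, so +1.
(a,b)_23: α=2, u≡20; β=0, v≡10 (mod 23); (20|23)=-1, (10|23)=-1; sign (−1)^0·-1^0·-1^2 = +1.
(a,b)_37: α=6, u≡24; β=2, v≡3 (mod 37); (24|37)=-1, (3|37)=+1; sign (−1)^0·-1^2·+1^6 = +1.
(a,b)_31: α=2, u≡11; β=1, v≡2 (mod 31); (11|31)=-1, (2|31)=+1; sign (−1)^0·-1^1·+1^2 = -1.
(a,b)_29: α=2, u≡11; β=1, v≡23 (mod 29); (11|29)=-1, (23|29)=+1; sign (−1)^0·-1^1·+1^2 = -1.
Ram(-2, 2630474) = {2, 7, 29, 31}; no ℚ_2-point on the conic.

[2, 7, 29, 31]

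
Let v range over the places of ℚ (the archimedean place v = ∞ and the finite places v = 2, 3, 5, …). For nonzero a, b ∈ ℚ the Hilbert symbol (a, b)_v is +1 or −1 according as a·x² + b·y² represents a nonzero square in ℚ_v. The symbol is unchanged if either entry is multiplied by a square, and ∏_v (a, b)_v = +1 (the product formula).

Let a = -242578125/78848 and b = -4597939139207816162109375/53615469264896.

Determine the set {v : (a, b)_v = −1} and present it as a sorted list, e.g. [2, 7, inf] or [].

(a, b) ≡ (-5313, -17765) mod (ℚ^×)²; places V = {2, 3, 5, 7, 11, 13, 17, 19, 23, 47, ∞}.
(a,b)_3: α=3, u≡2; β=10, v≡1 (mod 3); (2|3)=-1, (1|3)=+1; sign (−1)^0·-1^10·+1^3 = +1.
(a,b)_7: α=-1, u≡1; β=-4, v≡2 (mod 7); (1|7)=+1, (2|7)=+1; sign (−1)^0·+1^-4·+1^-1 = +1.
(a,b)_5: α=8, u≡3; β=13, v≡2 (mod 5); (3|5)=-1, (2|5)=-1; sign (−1)^0·-1^13·-1^8 = -1.
(a,b)_23: α=1, u≡7; β=2, v≡15 (mod 23); (7|23)=-1, (15|23)=-1; sign (−1)^0·-1^2·-1^1 = -1.
(a,b)_17: α=0, u≡13; β=1, v≡2 (mod 17); (13|17)=+1, (2|17)=+1; sign (−1)^0·+1^1·+1^0 = +1.
(a,b)_11: α=-1, u≡5; β=-3, v≡10 (mod 11); (5|11)=+1, (10|11)=-1; sign (−1)^1·+1^-3·-1^-1 = +1.
(a,b)_47: α=0, u≡41; β=2, v≡42 (mod 47); (41|47)=-1, (42|47)=+1; sign (−1)^0·-1^2·+1^0 = +1.
(a,b)_∞: sgn(-5313)=−, sgn(-17765)=−, so -1.
(a,b)_13: α=0, u≡1; β=2, v≡7 (mod 13); (1|13)=+1, (7|13)=-1; sign (−1)^0·+1^2·-1^0 = +1.
(a,b)_2: α=-10, β=-24; u≡7, v≡3 (mod 8); ε(u)ε(v)=1·1, αω(v)=-10·1, βω(u)=-24·0; sum ≡ 1  ⇒  -1.
(a,b)_19: α=0, u≡7; β=1, v≡12 (mod 19); (7|19)=+1, (12|19)=-1; sign (−1)^0·+1^1·-1^0 = +1.
Ram(-5313, -17765) = {2, 5, 23, ∞}; no ℚ_2-point on the conic.

[2, 5, 23, inf]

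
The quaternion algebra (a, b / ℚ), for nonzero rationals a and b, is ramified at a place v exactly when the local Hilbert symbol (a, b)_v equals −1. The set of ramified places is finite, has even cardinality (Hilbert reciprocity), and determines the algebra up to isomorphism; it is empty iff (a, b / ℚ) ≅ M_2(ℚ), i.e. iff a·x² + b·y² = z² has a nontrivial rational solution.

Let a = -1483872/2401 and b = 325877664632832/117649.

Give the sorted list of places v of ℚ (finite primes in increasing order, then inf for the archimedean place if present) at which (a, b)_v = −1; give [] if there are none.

[2, 13, 29, 37]

Mod squares: a ≡ -92742, b ≡ 37. Check v ∈ {∞, 2, 3, 7, 13, 29, 37, 41}.
v=∞: -92742 < 0 and 37 > 0  ⇒  (a,b)_∞ = +1.
v=2: v_2(a)=5, v_2(b)=12; units ≡ 5, 5 (mod 8); ε·ε+αω+βω = 0·0+5·1+12·1 ≡ 1  ⇒  (a,b)_2 = -1.
v=7: a=7^-4·(≡2), b=7^-6·(≡4) mod 7; (2|7)=+1, (4|7)=+1; (−1)^{-4·-6·3}·(+1)^-6·(+1)^-4 = +1.
v=3: a=3^1·(≡1), b=3^2·(≡1) mod 3; (1|3)=+1, (1|3)=+1; (−1)^{1·2·1}·(+1)^2·(+1)^1 = +1.
v=29: a=29^1·(≡2), b=29^2·(≡8) mod 29; (2|29)=-1, (8|29)=-1; (−1)^{1·2·14}·(-1)^2·(-1)^1 = -1.
v=41: a=41^1·(≡29), b=41^2·(≡18) mod 41; (29|41)=-1, (18|41)=+1; (−1)^{1·2·20}·(-1)^2·(+1)^1 = +1.
v=37: a=37^0·(≡6), b=37^1·(≡26) mod 37; (6|37)=-1, (26|37)=+1; (−1)^{0·1·18}·(-1)^1·(+1)^0 = -1.
v=13: a=13^1·(≡1), b=13^2·(≡11) mod 13; (1|13)=+1, (11|13)=-1; (−1)^{1·2·6}·(+1)^2·(-1)^1 = -1.
|Ram(-92742, 37)| = 4, even; anisotropic at {2, 13, 29, 37}.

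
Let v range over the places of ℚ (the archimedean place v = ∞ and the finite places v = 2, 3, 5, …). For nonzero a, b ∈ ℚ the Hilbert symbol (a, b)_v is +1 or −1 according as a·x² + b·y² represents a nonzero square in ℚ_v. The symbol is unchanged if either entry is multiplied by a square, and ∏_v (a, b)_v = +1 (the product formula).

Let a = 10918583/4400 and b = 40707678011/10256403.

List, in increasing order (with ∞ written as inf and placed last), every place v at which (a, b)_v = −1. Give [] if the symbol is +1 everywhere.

(a, b) ≡ (253, 57057) mod (ℚ^×)²; places V = {2, 3, 5, 7, 11, 13, 19, 23, 43, 53, ∞}.
(a,b)_19: α=0, u≡16; β=3, v≡1 (mod 19); (16|19)=+1, (1|19)=+1; sign (−1)^0·+1^3·+1^0 = +1.
(a,b)_53: α=2, u≡18; β=0, v≡38 (mod 53); (18|53)=-1, (38|53)=+1; sign (−1)^0·-1^0·+1^2 = +1.
(a,b)_2: α=-4, β=0; u≡5, v≡1 (mod 8); ε(u)ε(v)=0·0, αω(v)=-4·0, βω(u)=0·1; sum ≡ 0  ⇒  +1.
(a,b)_11: α=-1, u≡4; β=3, v≡8 (mod 11); (4|11)=+1, (8|11)=-1; sign (−1)^1·+1^3·-1^-1 = +1.
(a,b)_23: α=1, u≡10; β=0, v≡7 (mod 23); (10|23)=-1, (7|23)=-1; sign (−1)^0·-1^0·-1^1 = -1.
(a,b)_5: α=-2, u≡3; β=0, v≡2 (mod 5); (3|5)=-1, (2|5)=-1; sign (−1)^0·-1^0·-1^-2 = +1.
(a,b)_∞: sgn(253)=+, sgn(57057)=+, so +1.
(a,b)_7: α=0, u≡1; β=3, v≡5 (mod 7); (1|7)=+1, (5|7)=-1; sign (−1)^0·+1^3·-1^0 = +1.
(a,b)_43: α=0, u≡17; β=-4, v≡33 (mod 43); (17|43)=+1, (33|43)=-1; sign (−1)^0·+1^-4·-1^0 = +1.
(a,b)_13: α=2, u≡6; β=1, v≡5 (mod 13); (6|13)=-1, (5|13)=-1; sign (−1)^0·-1^1·-1^2 = -1.
(a,b)_3: α=0, u≡1; β=-1, v≡2 (mod 3); (1|3)=+1, (2|3)=-1; sign (−1)^0·+1^-1·-1^0 = +1.
(253, 57057 / ℚ) ramifies at {13, 23}: a division algebra.

[13, 23]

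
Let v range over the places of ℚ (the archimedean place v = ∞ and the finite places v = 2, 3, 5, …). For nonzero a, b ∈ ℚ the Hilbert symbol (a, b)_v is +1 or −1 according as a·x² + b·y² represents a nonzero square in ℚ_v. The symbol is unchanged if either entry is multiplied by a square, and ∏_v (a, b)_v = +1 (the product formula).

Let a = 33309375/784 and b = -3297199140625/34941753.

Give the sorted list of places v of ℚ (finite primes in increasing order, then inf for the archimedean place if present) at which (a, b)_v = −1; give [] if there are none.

[2, 5, 13, 19]

Mod squares: a ≡ 53295, b ≡ -36465. Check v ∈ {∞, 2, 3, 5, 7, 11, 13, 17, 19, 23}.
v=23: a=23^0·(≡8), b=23^2·(≡16) mod 23; (8|23)=+1, (16|23)=+1; (−1)^{0·2·11}·(+1)^2·(+1)^0 = +1.
v=19: a=19^1·(≡18), b=19^2·(≡10) mod 19; (18|19)=-1, (10|19)=-1; (−1)^{1·2·9}·(-1)^2·(-1)^1 = -1.
v=∞: 53295 > 0 and -36465 < 0  ⇒  (a,b)_∞ = +1.
v=5: a=5^5·(≡1), b=5^7·(≡2) mod 5; (1|5)=+1, (2|5)=-1; (−1)^{5·7·2}·(+1)^7·(-1)^5 = -1.
v=17: a=17^1·(≡3), b=17^1·(≡12) mod 17; (3|17)=-1, (12|17)=-1; (−1)^{1·1·8}·(-1)^1·(-1)^1 = +1.
v=7: a=7^-2·(≡4), b=7^-6·(≡3) mod 7; (4|7)=+1, (3|7)=-1; (−1)^{-2·-6·3}·(+1)^-6·(-1)^-2 = +1.
v=11: a=11^1·(≡4), b=11^-1·(≡8) mod 11; (4|11)=+1, (8|11)=-1; (−1)^{1·-1·5}·(+1)^-1·(-1)^1 = +1.
v=3: a=3^1·(≡2), b=3^-3·(≡1) mod 3; (2|3)=-1, (1|3)=+1; (−1)^{1·-3·1}·(-1)^-3·(+1)^1 = +1.
v=13: a=13^0·(≡2), b=13^1·(≡3) mod 13; (2|13)=-1, (3|13)=+1; (−1)^{0·1·6}·(-1)^1·(+1)^0 = -1.
v=2: v_2(a)=-4, v_2(b)=0; units ≡ 7, 7 (mod 8); ε·ε+αω+βω = 1·1+-4·0+0·0 ≡ 1  ⇒  (a,b)_2 = -1.
(53295, -36465 / ℚ) ramifies at {2, 5, 13, 19}: a division algebra.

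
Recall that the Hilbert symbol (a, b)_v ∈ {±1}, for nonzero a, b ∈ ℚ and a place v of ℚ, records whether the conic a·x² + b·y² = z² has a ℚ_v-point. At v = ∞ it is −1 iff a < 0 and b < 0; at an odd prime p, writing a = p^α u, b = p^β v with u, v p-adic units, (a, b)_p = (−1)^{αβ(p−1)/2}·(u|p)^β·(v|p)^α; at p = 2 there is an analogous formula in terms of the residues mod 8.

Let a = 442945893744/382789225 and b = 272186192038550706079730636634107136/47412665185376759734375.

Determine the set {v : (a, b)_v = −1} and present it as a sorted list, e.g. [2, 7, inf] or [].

(a, b) ≡ (22591, 42427) mod (ℚ^×)²; places V = {2, 3, 5, 7, 11, 13, 19, 29, 41, 43, ∞}.
(a,b)_29: α=1, u≡13; β=3, v≡24 (mod 29); (13|29)=+1, (24|29)=+1; sign (−1)^0·+1^3·+1^1 = +1.
(a,b)_13: α=-2, u≡9; β=-4, v≡11 (mod 13); (9|13)=+1, (11|13)=-1; sign (−1)^0·+1^-4·-1^-2 = +1.
(a,b)_43: α=-2, u≡25; β=-6, v≡37 (mod 43); (25|43)=+1, (37|43)=-1; sign (−1)^0·+1^-6·-1^-2 = +1.
(a,b)_41: α=3, u≡21; β=10, v≡4 (mod 41); (21|41)=+1, (4|41)=+1; sign (−1)^0·+1^10·+1^3 = +1.
(a,b)_2: α=4, β=8; u≡7, v≡3 (mod 8); ε(u)ε(v)=1·1, αω(v)=4·1, βω(u)=8·0; sum ≡ 1  ⇒  -1.
(a,b)_5: α=-2, u≡1; β=-6, v≡2 (mod 5); (1|5)=+1, (2|5)=-1; sign (−1)^0·+1^-6·-1^-2 = +1.
(a,b)_11: α=0, u≡7; β=1, v≡8 (mod 11); (7|11)=-1, (8|11)=-1; sign (−1)^0·-1^1·-1^0 = -1.
(a,b)_7: α=-2, u≡1; β=-5, v≡6 (mod 7); (1|7)=+1, (6|7)=-1; sign (−1)^0·+1^-5·-1^-2 = +1.
(a,b)_19: α=1, u≡5; β=3, v≡13 (mod 19); (5|19)=+1, (13|19)=-1; sign (−1)^1·+1^3·-1^1 = +1.
(a,b)_3: α=6, u≡1; β=16, v≡1 (mod 3); (1|3)=+1, (1|3)=+1; sign (−1)^0·+1^16·+1^6 = +1.
(a,b)_∞: sgn(22591)=+, sgn(42427)=+, so +1.
|Ram(22591, 42427)| = 2, even; anisotropic at {2, 11}.

[2, 11]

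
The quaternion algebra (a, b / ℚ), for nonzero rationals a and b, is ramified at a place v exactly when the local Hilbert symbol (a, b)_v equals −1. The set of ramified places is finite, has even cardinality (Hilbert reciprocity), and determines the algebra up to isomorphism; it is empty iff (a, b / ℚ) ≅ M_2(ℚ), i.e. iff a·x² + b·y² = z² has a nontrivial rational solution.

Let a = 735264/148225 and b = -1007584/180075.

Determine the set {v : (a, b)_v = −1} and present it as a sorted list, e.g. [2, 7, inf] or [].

(a, b) ≡ (5106, -138) mod (ℚ^×)²; places V = {2, 3, 5, 7, 11, 23, 37, ∞}.
(a,b)_7: α=-2, u≡5; β=-4, v≡2 (mod 7); (5|7)=-1, (2|7)=+1; sign (−1)^0·-1^-4·+1^-2 = +1.
(a,b)_3: α=3, u≡1; β=-1, v≡2 (mod 3); (1|3)=+1, (2|3)=-1; sign (−1)^1·+1^-1·-1^3 = +1.
(a,b)_2: α=5, β=5; u≡1, v≡3 (mod 8); ε(u)ε(v)=0·1, αω(v)=5·1, βω(u)=5·0; sum ≡ 1  ⇒  -1.
(a,b)_∞: sgn(5106)=+, sgn(-138)=−, so +1.
(a,b)_11: α=-2, u≡6; β=0, v≡1 (mod 11); (6|11)=-1, (1|11)=+1; sign (−1)^0·-1^0·+1^-2 = +1.
(a,b)_23: α=1, u≡14; β=1, v≡21 (mod 23); (14|23)=-1, (21|23)=-1; sign (−1)^1·-1^1·-1^1 = -1.
(a,b)_5: α=-2, u≡1; β=-2, v≡2 (mod 5); (1|5)=+1, (2|5)=-1; sign (−1)^0·+1^-2·-1^-2 = +1.
(a,b)_37: α=1, u≡1; β=2, v≡36 (mod 37); (1|37)=+1, (36|37)=+1; sign (−1)^0·+1^2·+1^1 = +1.
Ram(5106, -138) = {2, 23}; no ℚ_2-point on the conic.

[2, 23]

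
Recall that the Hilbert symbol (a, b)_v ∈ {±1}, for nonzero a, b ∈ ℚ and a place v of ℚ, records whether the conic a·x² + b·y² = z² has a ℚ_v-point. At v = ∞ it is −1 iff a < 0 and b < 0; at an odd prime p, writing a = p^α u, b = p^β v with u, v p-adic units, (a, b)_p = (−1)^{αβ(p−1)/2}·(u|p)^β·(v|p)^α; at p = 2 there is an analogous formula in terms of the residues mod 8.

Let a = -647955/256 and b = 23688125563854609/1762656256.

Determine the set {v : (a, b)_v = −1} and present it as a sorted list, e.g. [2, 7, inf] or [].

[3, 11]

Mod squares: a ≡ -595, b ≡ 561. Check v ∈ {∞, 2, 3, 5, 7, 11, 13, 17, 41}.
v=2: v_2(a)=-8, v_2(b)=-20; units ≡ 5, 1 (mod 8); ε·ε+αω+βω = 0·0+-8·0+-20·1 ≡ 0  ⇒  (a,b)_2 = +1.
v=3: a=3^2·(≡2), b=3^11·(≡1) mod 3; (2|3)=-1, (1|3)=+1; (−1)^{2·11·1}·(-1)^11·(+1)^2 = -1.
v=41: a=41^0·(≡5), b=41^-2·(≡35) mod 41; (5|41)=+1, (35|41)=-1; (−1)^{0·-2·20}·(+1)^-2·(-1)^0 = +1.
v=7: a=7^1·(≡6), b=7^0·(≡1) mod 7; (6|7)=-1, (1|7)=+1; (−1)^{1·0·3}·(-1)^0·(+1)^1 = +1.
v=17: a=17^1·(≡16), b=17^3·(≡16) mod 17; (16|17)=+1, (16|17)=+1; (−1)^{1·3·8}·(+1)^3·(+1)^1 = +1.
v=∞: -595 < 0 and 561 > 0  ⇒  (a,b)_∞ = +1.
v=11: a=11^2·(≡8), b=11^5·(≡2) mod 11; (8|11)=-1, (2|11)=-1; (−1)^{2·5·5}·(-1)^5·(-1)^2 = -1.
v=13: a=13^0·(≡12), b=13^2·(≡8) mod 13; (12|13)=+1, (8|13)=-1; (−1)^{0·2·6}·(+1)^2·(-1)^0 = +1.
v=5: a=5^1·(≡4), b=5^0·(≡4) mod 5; (4|5)=+1, (4|5)=+1; (−1)^{1·0·2}·(+1)^0·(+1)^1 = +1.
(-595, 561 / ℚ) ramifies at {3, 11}: a division algebra.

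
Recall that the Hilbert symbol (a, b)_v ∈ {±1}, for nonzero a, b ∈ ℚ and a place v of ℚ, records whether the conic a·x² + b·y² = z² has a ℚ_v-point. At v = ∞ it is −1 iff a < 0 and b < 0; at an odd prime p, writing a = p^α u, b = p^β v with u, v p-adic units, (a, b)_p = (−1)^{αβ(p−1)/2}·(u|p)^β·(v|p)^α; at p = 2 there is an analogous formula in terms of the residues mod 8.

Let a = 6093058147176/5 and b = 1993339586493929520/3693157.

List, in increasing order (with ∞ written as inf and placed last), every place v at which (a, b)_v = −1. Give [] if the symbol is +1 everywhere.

[5, 7, 11, 13]

(a, b) ≡ (3570, 15015) mod (ℚ^×)²; places V = {2, 3, 5, 7, 11, 13, 17, 19, 41, ∞}.
(a,b)_7: α=1, u≡5; β=1, v≡3 (mod 7); (5|7)=-1, (3|7)=-1; sign (−1)^1·-1^1·-1^1 = -1.
(a,b)_5: α=-1, u≡1; β=1, v≡2 (mod 5); (1|5)=+1, (2|5)=-1; sign (−1)^0·+1^1·-1^-1 = -1.
(a,b)_41: α=0, u≡3; β=-2, v≡32 (mod 41); (3|41)=-1, (32|41)=+1; sign (−1)^0·-1^-2·+1^0 = +1.
(a,b)_17: α=3, u≡10; β=4, v≡2 (mod 17); (10|17)=-1, (2|17)=+1; sign (−1)^0·-1^4·+1^3 = +1.
(a,b)_19: α=2, u≡5; β=0, v≡4 (mod 19); (5|19)=+1, (4|19)=+1; sign (−1)^0·+1^0·+1^2 = +1.
(a,b)_3: α=1, u≡2; β=7, v≡1 (mod 3); (2|3)=-1, (1|3)=+1; sign (−1)^1·-1^7·+1^1 = +1.
(a,b)_11: α=2, u≡6; β=7, v≡3 (mod 11); (6|11)=-1, (3|11)=+1; sign (−1)^0·-1^7·+1^2 = -1.
(a,b)_2: α=3, β=4; u≡1, v≡7 (mod 8); ε(u)ε(v)=0·1, αω(v)=3·0, βω(u)=4·0; sum ≡ 0  ⇒  +1.
(a,b)_13: α=2, u≡8; β=-3, v≡7 (mod 13); (8|13)=-1, (7|13)=-1; sign (−1)^0·-1^-3·-1^2 = -1.
(a,b)_∞: sgn(3570)=+, sgn(15015)=+, so +1.
|Ram(3570, 15015)| = 4, even; anisotropic at {5, 7, 11, 13}.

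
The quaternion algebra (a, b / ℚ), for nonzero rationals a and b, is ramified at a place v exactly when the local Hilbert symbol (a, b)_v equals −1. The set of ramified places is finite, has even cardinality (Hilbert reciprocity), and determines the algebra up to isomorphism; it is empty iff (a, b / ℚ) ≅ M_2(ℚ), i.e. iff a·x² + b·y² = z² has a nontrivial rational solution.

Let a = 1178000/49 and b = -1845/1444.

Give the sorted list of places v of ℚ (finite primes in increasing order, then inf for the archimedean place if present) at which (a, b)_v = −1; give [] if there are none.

Mod squares: a ≡ 2945, b ≡ -205. Check v ∈ {∞, 2, 3, 5, 7, 19, 31, 41}.
v=19: a=19^1·(≡2), b=19^-2·(≡9) mod 19; (2|19)=-1, (9|19)=+1; (−1)^{1·-2·9}·(-1)^-2·(+1)^1 = +1.
v=7: a=7^-2·(≡5), b=7^0·(≡5) mod 7; (5|7)=-1, (5|7)=-1; (−1)^{-2·0·3}·(-1)^0·(-1)^-2 = +1.
v=41: a=41^0·(≡19), b=41^1·(≡36) mod 41; (19|41)=-1, (36|41)=+1; (−1)^{0·1·20}·(-1)^1·(+1)^0 = -1.
v=∞: 2945 > 0 and -205 < 0  ⇒  (a,b)_∞ = +1.
v=3: a=3^0·(≡2), b=3^2·(≡2) mod 3; (2|3)=-1, (2|3)=-1; (−1)^{0·2·1}·(-1)^2·(-1)^0 = +1.
v=2: v_2(a)=4, v_2(b)=-2; units ≡ 1, 3 (mod 8); ε·ε+αω+βω = 0·1+4·1+-2·0 ≡ 0  ⇒  (a,b)_2 = +1.
v=31: a=31^1·(≡10), b=31^0·(≡6) mod 31; (10|31)=+1, (6|31)=-1; (−1)^{1·0·15}·(+1)^0·(-1)^1 = -1.
v=5: a=5^3·(≡1), b=5^1·(≡4) mod 5; (1|5)=+1, (4|5)=+1; (−1)^{3·1·2}·(+1)^1·(+1)^3 = +1.
(2945, -205 / ℚ) ramifies at {31, 41}: a division algebra.

[31, 41]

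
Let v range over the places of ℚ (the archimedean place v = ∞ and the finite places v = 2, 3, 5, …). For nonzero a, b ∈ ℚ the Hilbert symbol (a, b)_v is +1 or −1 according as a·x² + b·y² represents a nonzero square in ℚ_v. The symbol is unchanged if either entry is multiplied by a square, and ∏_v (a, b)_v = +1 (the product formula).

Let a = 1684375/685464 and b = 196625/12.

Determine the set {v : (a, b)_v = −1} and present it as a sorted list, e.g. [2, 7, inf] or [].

Mod squares: a ≡ 330, b ≡ 195. Check v ∈ {∞, 2, 3, 5, 7, 11, 13}.
v=5: a=5^5·(≡1), b=5^3·(≡4) mod 5; (1|5)=+1, (4|5)=+1; (−1)^{5·3·2}·(+1)^3·(+1)^5 = +1.
v=3: a=3^-1·(≡2), b=3^-1·(≡2) mod 3; (2|3)=-1, (2|3)=-1; (−1)^{-1·-1·1}·(-1)^-1·(-1)^-1 = -1.
v=13: a=13^-4·(≡11), b=13^1·(≡7) mod 13; (11|13)=-1, (7|13)=-1; (−1)^{-4·1·6}·(-1)^1·(-1)^-4 = -1.
v=7: a=7^2·(≡4), b=7^0·(≡6) mod 7; (4|7)=+1, (6|7)=-1; (−1)^{2·0·3}·(+1)^0·(-1)^2 = +1.
v=2: v_2(a)=-3, v_2(b)=-2; units ≡ 5, 3 (mod 8); ε·ε+αω+βω = 0·1+-3·1+-2·1 ≡ 1  ⇒  (a,b)_2 = -1.
v=∞: 330 > 0 and 195 > 0  ⇒  (a,b)_∞ = +1.
v=11: a=11^1·(≡6), b=11^2·(≡8) mod 11; (6|11)=-1, (8|11)=-1; (−1)^{1·2·5}·(-1)^2·(-1)^1 = -1.
(330, 195 / ℚ) ramifies at {2, 3, 11, 13}: a division algebra.

[2, 3, 11, 13]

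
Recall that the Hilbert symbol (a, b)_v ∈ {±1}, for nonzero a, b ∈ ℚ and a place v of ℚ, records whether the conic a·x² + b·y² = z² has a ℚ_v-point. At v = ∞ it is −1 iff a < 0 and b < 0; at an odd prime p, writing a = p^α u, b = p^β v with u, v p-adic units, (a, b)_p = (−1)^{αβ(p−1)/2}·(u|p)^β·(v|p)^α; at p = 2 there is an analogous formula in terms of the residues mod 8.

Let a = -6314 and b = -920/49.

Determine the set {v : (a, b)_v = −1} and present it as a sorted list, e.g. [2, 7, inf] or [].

[23, inf]

(a, b) ≡ (-6314, -230) mod (ℚ^×)²; places V = {2, 5, 7, 11, 23, 41, ∞}.
(a,b)_∞: sgn(-6314)=−, sgn(-230)=−, so -1.
(a,b)_11: α=1, u≡9; β=0, v≡3 (mod 11); (9|11)=+1, (3|11)=+1; sign (−1)^0·+1^0·+1^1 = +1.
(a,b)_41: α=1, u≡10; β=0, v≡8 (mod 41); (10|41)=+1, (8|41)=+1; sign (−1)^0·+1^0·+1^1 = +1.
(a,b)_5: α=0, u≡1; β=1, v≡4 (mod 5); (1|5)=+1, (4|5)=+1; sign (−1)^0·+1^1·+1^0 = +1.
(a,b)_2: α=1, β=3; u≡3, v≡5 (mod 8); ε(u)ε(v)=1·0, αω(v)=1·1, βω(u)=3·1; sum ≡ 0  ⇒  +1.
(a,b)_7: α=1, u≡1; β=-2, v≡4 (mod 7); (1|7)=+1, (4|7)=+1; sign (−1)^0·+1^-2·+1^1 = +1.
(a,b)_23: α=0, u≡11; β=1, v≡2 (mod 23); (11|23)=-1, (2|23)=+1; sign (−1)^0·-1^1·+1^0 = -1.
Ram(-6314, -230) = {23, ∞}; no ℚ_23-point on the conic.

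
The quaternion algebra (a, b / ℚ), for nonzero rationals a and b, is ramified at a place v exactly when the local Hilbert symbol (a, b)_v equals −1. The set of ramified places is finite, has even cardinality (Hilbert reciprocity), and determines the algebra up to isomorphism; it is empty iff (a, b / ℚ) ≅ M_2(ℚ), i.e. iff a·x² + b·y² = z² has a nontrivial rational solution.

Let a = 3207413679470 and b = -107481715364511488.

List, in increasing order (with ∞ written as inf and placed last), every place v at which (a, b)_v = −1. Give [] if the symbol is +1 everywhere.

[5, 17]

Mod squares: a ≡ 15470, b ≡ -143. Check v ∈ {∞, 2, 5, 7, 11, 13, 17}.
v=13: a=13^1·(≡6), b=13^1·(≡6) mod 13; (6|13)=-1, (6|13)=-1; (−1)^{1·1·6}·(-1)^1·(-1)^1 = +1.
v=5: a=5^1·(≡4), b=5^0·(≡2) mod 5; (4|5)=+1, (2|5)=-1; (−1)^{1·0·2}·(+1)^0·(-1)^1 = -1.
v=7: a=7^3·(≡5), b=7^4·(≡4) mod 7; (5|7)=-1, (4|7)=+1; (−1)^{3·4·3}·(-1)^4·(+1)^3 = +1.
v=17: a=17^3·(≡13), b=17^4·(≡7) mod 17; (13|17)=+1, (7|17)=-1; (−1)^{3·4·8}·(+1)^4·(-1)^3 = -1.
v=∞: 15470 > 0 and -143 < 0  ⇒  (a,b)_∞ = +1.
v=2: v_2(a)=1, v_2(b)=8; units ≡ 7, 1 (mod 8); ε·ε+αω+βω = 1·0+1·0+8·0 ≡ 0  ⇒  (a,b)_2 = +1.
v=11: a=11^4·(≡5), b=11^5·(≡3) mod 11; (5|11)=+1, (3|11)=+1; (−1)^{4·5·5}·(+1)^5·(+1)^4 = +1.
|Ram(15470, -143)| = 2, even; anisotropic at {5, 17}.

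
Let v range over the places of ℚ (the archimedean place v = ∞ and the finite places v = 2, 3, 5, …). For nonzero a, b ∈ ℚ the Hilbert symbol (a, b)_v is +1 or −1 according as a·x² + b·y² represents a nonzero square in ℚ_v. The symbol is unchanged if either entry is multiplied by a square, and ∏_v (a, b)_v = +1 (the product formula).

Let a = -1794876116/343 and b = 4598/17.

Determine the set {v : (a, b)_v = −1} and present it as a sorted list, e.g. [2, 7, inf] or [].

[2, 11, 17, 19]

Mod squares: a ≡ -30107, b ≡ 646. Check v ∈ {∞, 2, 7, 11, 17, 19, 23}.
v=7: a=7^-3·(≡2), b=7^0·(≡2) mod 7; (2|7)=+1, (2|7)=+1; (−1)^{-3·0·3}·(+1)^0·(+1)^-3 = +1.
v=2: v_2(a)=2, v_2(b)=1; units ≡ 5, 3 (mod 8); ε·ε+αω+βω = 0·1+2·1+1·1 ≡ 1  ⇒  (a,b)_2 = -1.
v=11: a=11^1·(≡6), b=11^2·(≡10) mod 11; (6|11)=-1, (10|11)=-1; (−1)^{1·2·5}·(-1)^2·(-1)^1 = -1.
v=17: a=17^3·(≡5), b=17^-1·(≡8) mod 17; (5|17)=-1, (8|17)=+1; (−1)^{3·-1·8}·(-1)^-1·(+1)^3 = -1.
v=∞: -30107 < 0 and 646 > 0  ⇒  (a,b)_∞ = +1.
v=19: a=19^2·(≡2), b=19^1·(≡12) mod 19; (2|19)=-1, (12|19)=-1; (−1)^{2·1·9}·(-1)^1·(-1)^2 = -1.
v=23: a=23^1·(≡6), b=23^0·(≡8) mod 23; (6|23)=+1, (8|23)=+1; (−1)^{1·0·11}·(+1)^0·(+1)^1 = +1.
Ram(-30107, 646) = {2, 11, 17, 19}; no ℚ_2-point on the conic.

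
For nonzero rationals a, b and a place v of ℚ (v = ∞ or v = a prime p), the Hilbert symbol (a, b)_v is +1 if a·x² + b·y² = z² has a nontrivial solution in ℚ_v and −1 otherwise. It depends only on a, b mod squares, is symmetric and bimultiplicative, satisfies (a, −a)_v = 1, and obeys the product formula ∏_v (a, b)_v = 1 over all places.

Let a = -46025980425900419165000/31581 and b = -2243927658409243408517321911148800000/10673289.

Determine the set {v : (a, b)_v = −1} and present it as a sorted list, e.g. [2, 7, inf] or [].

Mod squares: a ≡ -444106, b ≡ -217930. Check v ∈ {∞, 2, 3, 5, 11, 13, 19, 29, 31, 37, 43}.
v=29: a=29^-1·(≡26), b=29^0·(≡23) mod 29; (26|29)=-1, (23|29)=+1; (−1)^{-1·0·14}·(-1)^0·(+1)^-1 = +1.
v=37: a=37^4·(≡14), b=37^3·(≡10) mod 37; (14|37)=-1, (10|37)=+1; (−1)^{4·3·18}·(-1)^3·(+1)^4 = -1.
v=11: a=11^-2·(≡7), b=11^-4·(≡8) mod 11; (7|11)=-1, (8|11)=-1; (−1)^{-2·-4·5}·(-1)^-4·(-1)^-2 = +1.
v=2: v_2(a)=3, v_2(b)=11; units ≡ 3, 3 (mod 8); ε·ε+αω+βω = 1·1+3·1+11·1 ≡ 1  ⇒  (a,b)_2 = -1.
v=19: a=19^3·(≡2), b=19^5·(≡5) mod 19; (2|19)=-1, (5|19)=+1; (−1)^{3·5·9}·(-1)^5·(+1)^3 = +1.
v=43: a=43^2·(≡16), b=43^4·(≡26) mod 43; (16|43)=+1, (26|43)=-1; (−1)^{2·4·21}·(+1)^4·(-1)^2 = +1.
v=31: a=31^3·(≡3), b=31^5·(≡28) mod 31; (3|31)=-1, (28|31)=+1; (−1)^{3·5·15}·(-1)^5·(+1)^3 = +1.
v=3: a=3^-2·(≡2), b=3^-6·(≡2) mod 3; (2|3)=-1, (2|3)=-1; (−1)^{-2·-6·1}·(-1)^-6·(-1)^-2 = +1.
v=13: a=13^1·(≡5), b=13^4·(≡2) mod 13; (5|13)=-1, (2|13)=-1; (−1)^{1·4·6}·(-1)^4·(-1)^1 = -1.
v=5: a=5^4·(≡1), b=5^5·(≡1) mod 5; (1|5)=+1, (1|5)=+1; (−1)^{4·5·2}·(+1)^5·(+1)^4 = +1.
v=∞: -444106 < 0 and -217930 < 0  ⇒  (a,b)_∞ = -1.
Ram(-444106, -217930) = {2, 13, 37, ∞}; no ℚ_2-point on the conic.

[2, 13, 37, inf]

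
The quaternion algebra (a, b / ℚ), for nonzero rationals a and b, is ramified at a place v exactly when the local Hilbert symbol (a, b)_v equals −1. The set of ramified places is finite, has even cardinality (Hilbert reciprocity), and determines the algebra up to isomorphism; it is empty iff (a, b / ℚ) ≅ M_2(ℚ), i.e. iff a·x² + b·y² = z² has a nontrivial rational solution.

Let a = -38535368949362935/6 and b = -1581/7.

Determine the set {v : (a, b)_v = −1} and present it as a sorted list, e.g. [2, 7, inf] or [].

[2, 3, 5, 7, 17, 19, 31, inf]

(a, b) ≡ (-9690, -11067) mod (ℚ^×)²; places V = {2, 3, 5, 7, 13, 17, 19, 23, 31, ∞}.
(a,b)_19: α=1, u≡14; β=0, v≡13 (mod 19); (14|19)=-1, (13|19)=-1; sign (−1)^0·-1^0·-1^1 = -1.
(a,b)_17: α=3, u≡15; β=1, v≡11 (mod 17); (15|17)=+1, (11|17)=-1; sign (−1)^0·+1^1·-1^3 = -1.
(a,b)_5: α=1, u≡3; β=0, v≡2 (mod 5); (3|5)=-1, (2|5)=-1; sign (−1)^0·-1^0·-1^1 = -1.
(a,b)_2: α=-1, β=0; u≡3, v≡5 (mod 8); ε(u)ε(v)=1·0, αω(v)=-1·1, βω(u)=0·1; sum ≡ 1  ⇒  -1.
(a,b)_7: α=0, u≡6; β=-1, v≡1 (mod 7); (6|7)=-1, (1|7)=+1; sign (−1)^0·-1^-1·+1^0 = -1.
(a,b)_31: α=4, u≡15; β=1, v≡6 (mod 31); (15|31)=-1, (6|31)=-1; sign (−1)^0·-1^1·-1^4 = -1.
(a,b)_13: α=2, u≡6; β=0, v≡10 (mod 13); (6|13)=-1, (10|13)=+1; sign (−1)^0·-1^0·+1^2 = +1.
(a,b)_3: α=-1, u≡1; β=1, v≡1 (mod 3); (1|3)=+1, (1|3)=+1; sign (−1)^1·+1^1·+1^-1 = -1.
(a,b)_23: α=2, u≡3; β=0, v≡14 (mod 23); (3|23)=+1, (14|23)=-1; sign (−1)^0·+1^0·-1^2 = +1.
(a,b)_∞: sgn(-9690)=−, sgn(-11067)=−, so -1.
|Ram(-9690, -11067)| = 8, even; anisotropic at {2, 3, 5, 7, 17, 19, 31, ∞}.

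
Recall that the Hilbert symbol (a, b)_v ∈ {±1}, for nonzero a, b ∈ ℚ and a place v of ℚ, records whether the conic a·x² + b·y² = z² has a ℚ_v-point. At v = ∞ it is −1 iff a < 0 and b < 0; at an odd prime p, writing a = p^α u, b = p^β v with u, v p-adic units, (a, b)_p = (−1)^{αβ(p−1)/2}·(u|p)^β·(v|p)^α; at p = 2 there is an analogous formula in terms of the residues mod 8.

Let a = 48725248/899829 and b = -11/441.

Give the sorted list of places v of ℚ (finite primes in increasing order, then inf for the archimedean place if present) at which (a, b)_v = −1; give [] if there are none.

[7, 13]

Mod squares: a ≡ 273, b ≡ -11. Check v ∈ {∞, 2, 3, 7, 11, 13, 23}.
v=11: a=11^4·(≡4), b=11^1·(≡10) mod 11; (4|11)=+1, (10|11)=-1; (−1)^{4·1·5}·(+1)^1·(-1)^4 = +1.
v=7: a=7^-1·(≡2), b=7^-2·(≡5) mod 7; (2|7)=+1, (5|7)=-1; (−1)^{-1·-2·3}·(+1)^-2·(-1)^-1 = -1.
v=∞: 273 > 0 and -11 < 0  ⇒  (a,b)_∞ = +1.
v=3: a=3^-5·(≡1), b=3^-2·(≡1) mod 3; (1|3)=+1, (1|3)=+1; (−1)^{-5·-2·1}·(+1)^-2·(+1)^-5 = +1.
v=23: a=23^-2·(≡22), b=23^0·(≡3) mod 23; (22|23)=-1, (3|23)=+1; (−1)^{-2·0·11}·(-1)^0·(+1)^-2 = +1.
v=2: v_2(a)=8, v_2(b)=0; units ≡ 1, 5 (mod 8); ε·ε+αω+βω = 0·0+8·1+0·0 ≡ 0  ⇒  (a,b)_2 = +1.
v=13: a=13^1·(≡5), b=13^0·(≡11) mod 13; (5|13)=-1, (11|13)=-1; (−1)^{1·0·6}·(-1)^0·(-1)^1 = -1.
|Ram(273, -11)| = 2, even; anisotropic at {7, 13}.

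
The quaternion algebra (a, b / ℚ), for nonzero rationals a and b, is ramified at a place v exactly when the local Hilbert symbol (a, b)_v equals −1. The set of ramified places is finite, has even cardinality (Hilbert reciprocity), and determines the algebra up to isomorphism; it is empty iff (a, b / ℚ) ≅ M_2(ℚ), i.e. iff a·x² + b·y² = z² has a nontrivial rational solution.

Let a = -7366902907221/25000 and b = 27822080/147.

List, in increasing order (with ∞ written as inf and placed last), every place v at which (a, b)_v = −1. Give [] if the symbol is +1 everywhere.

Mod squares: a ≡ -4290, b ≡ 81510. Check v ∈ {∞, 2, 3, 5, 7, 11, 13, 19}.
v=13: a=13^1·(≡2), b=13^1·(≡12) mod 13; (2|13)=-1, (12|13)=+1; (−1)^{1·1·6}·(-1)^1·(+1)^1 = -1.
v=11: a=11^5·(≡6), b=11^1·(≡7) mod 11; (6|11)=-1, (7|11)=-1; (−1)^{5·1·5}·(-1)^1·(-1)^5 = -1.
v=19: a=19^4·(≡11), b=19^1·(≡2) mod 19; (11|19)=+1, (2|19)=-1; (−1)^{4·1·9}·(+1)^1·(-1)^4 = +1.
v=3: a=3^3·(≡1), b=3^-1·(≡2) mod 3; (1|3)=+1, (2|3)=-1; (−1)^{3·-1·1}·(+1)^-1·(-1)^3 = +1.
v=∞: -4290 < 0 and 81510 > 0  ⇒  (a,b)_∞ = +1.
v=7: a=7^0·(≡1), b=7^-2·(≡2) mod 7; (1|7)=+1, (2|7)=+1; (−1)^{0·-2·3}·(+1)^-2·(+1)^0 = +1.
v=5: a=5^-5·(≡3), b=5^1·(≡3) mod 5; (3|5)=-1, (3|5)=-1; (−1)^{-5·1·2}·(-1)^1·(-1)^-5 = +1.
v=2: v_2(a)=-3, v_2(b)=11; units ≡ 7, 3 (mod 8); ε·ε+αω+βω = 1·1+-3·1+11·0 ≡ 0  ⇒  (a,b)_2 = +1.
(-4290, 81510 / ℚ) ramifies at {11, 13}: a division algebra.

[11, 13]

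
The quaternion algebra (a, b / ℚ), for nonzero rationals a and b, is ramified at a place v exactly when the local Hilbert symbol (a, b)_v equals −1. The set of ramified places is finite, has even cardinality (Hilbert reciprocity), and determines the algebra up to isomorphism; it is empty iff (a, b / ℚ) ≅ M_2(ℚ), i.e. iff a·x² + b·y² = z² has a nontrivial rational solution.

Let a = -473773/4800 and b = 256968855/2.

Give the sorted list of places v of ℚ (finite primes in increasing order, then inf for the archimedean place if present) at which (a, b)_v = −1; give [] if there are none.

[3, 11, 17, 29]

(a, b) ≡ (-1479, 704990) mod (ℚ^×)²; places V = {2, 3, 5, 11, 13, 17, 29, 31, ∞}.
(a,b)_5: α=-2, u≡1; β=1, v≡3 (mod 5); (1|5)=+1, (3|5)=-1; sign (−1)^0·+1^1·-1^-2 = +1.
(a,b)_31: α=2, u≡18; β=0, v≡14 (mod 31); (18|31)=+1, (14|31)=+1; sign (−1)^0·+1^0·+1^2 = +1.
(a,b)_∞: sgn(-1479)=−, sgn(704990)=+, so +1.
(a,b)_11: α=0, u≡2; β=1, v≡3 (mod 11); (2|11)=-1, (3|11)=+1; sign (−1)^0·-1^1·+1^0 = -1.
(a,b)_13: α=0, u≡4; β=1, v≡5 (mod 13); (4|13)=+1, (5|13)=-1; sign (−1)^0·+1^1·-1^0 = +1.
(a,b)_29: α=1, u≡9; β=1, v≡8 (mod 29); (9|29)=+1, (8|29)=-1; sign (−1)^0·+1^1·-1^1 = -1.
(a,b)_2: α=-6, β=-1; u≡1, v≡7 (mod 8); ε(u)ε(v)=0·1, αω(v)=-6·0, βω(u)=-1·0; sum ≡ 0  ⇒  +1.
(a,b)_3: α=-1, u≡2; β=6, v≡2 (mod 3); (2|3)=-1, (2|3)=-1; sign (−1)^0·-1^6·-1^-1 = -1.
(a,b)_17: α=1, u≡16; β=1, v≡5 (mod 17); (16|17)=+1, (5|17)=-1; sign (−1)^0·+1^1·-1^1 = -1.
Ram(-1479, 704990) = {3, 11, 17, 29}; no ℚ_3-point on the conic.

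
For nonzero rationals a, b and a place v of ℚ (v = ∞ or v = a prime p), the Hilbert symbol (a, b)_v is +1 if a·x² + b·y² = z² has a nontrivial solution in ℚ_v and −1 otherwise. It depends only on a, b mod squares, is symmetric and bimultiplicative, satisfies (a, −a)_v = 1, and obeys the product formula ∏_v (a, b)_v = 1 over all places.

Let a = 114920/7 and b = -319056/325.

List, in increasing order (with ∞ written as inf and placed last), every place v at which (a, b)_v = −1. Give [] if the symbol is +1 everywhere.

Mod squares: a ≡ 1190, b ≡ -897. Check v ∈ {∞, 2, 3, 5, 7, 13, 17, 23}.
v=7: a=7^-1·(≡1), b=7^0·(≡6) mod 7; (1|7)=+1, (6|7)=-1; (−1)^{-1·0·3}·(+1)^0·(-1)^-1 = -1.
v=13: a=13^2·(≡8), b=13^-1·(≡10) mod 13; (8|13)=-1, (10|13)=+1; (−1)^{2·-1·6}·(-1)^-1·(+1)^2 = -1.
v=5: a=5^1·(≡2), b=5^-2·(≡3) mod 5; (2|5)=-1, (3|5)=-1; (−1)^{1·-2·2}·(-1)^-2·(-1)^1 = -1.
v=23: a=23^0·(≡5), b=23^1·(≡22) mod 23; (5|23)=-1, (22|23)=-1; (−1)^{0·1·11}·(-1)^1·(-1)^0 = -1.
v=∞: 1190 > 0 and -897 < 0  ⇒  (a,b)_∞ = +1.
v=17: a=17^1·(≡4), b=17^2·(≡9) mod 17; (4|17)=+1, (9|17)=+1; (−1)^{1·2·8}·(+1)^2·(+1)^1 = +1.
v=2: v_2(a)=3, v_2(b)=4; units ≡ 3, 7 (mod 8); ε·ε+αω+βω = 1·1+3·0+4·1 ≡ 1  ⇒  (a,b)_2 = -1.
v=3: a=3^0·(≡2), b=3^1·(≡1) mod 3; (2|3)=-1, (1|3)=+1; (−1)^{0·1·1}·(-1)^1·(+1)^0 = -1.
|Ram(1190, -897)| = 6, even; anisotropic at {2, 3, 5, 7, 13, 23}.

[2, 3, 5, 7, 13, 23]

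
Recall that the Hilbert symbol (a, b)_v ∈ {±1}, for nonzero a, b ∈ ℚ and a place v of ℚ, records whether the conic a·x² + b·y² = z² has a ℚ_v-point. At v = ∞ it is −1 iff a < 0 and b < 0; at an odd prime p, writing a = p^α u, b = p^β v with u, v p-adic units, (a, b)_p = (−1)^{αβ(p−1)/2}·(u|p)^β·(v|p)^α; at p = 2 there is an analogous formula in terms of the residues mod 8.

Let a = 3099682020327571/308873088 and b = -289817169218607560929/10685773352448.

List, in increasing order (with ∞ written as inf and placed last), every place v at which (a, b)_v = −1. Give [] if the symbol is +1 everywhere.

(a, b) ≡ (16058, -62) mod (ℚ^×)²; places V = {2, 3, 7, 19, 31, 37, ∞}.
(a,b)_37: α=5, u≡3; β=6, v≡4 (mod 37); (3|37)=+1, (4|37)=+1; sign (−1)^0·+1^6·+1^5 = +1.
(a,b)_7: α=3, u≡6; β=4, v≡4 (mod 7); (6|7)=-1, (4|7)=+1; sign (−1)^0·-1^4·+1^3 = +1.
(a,b)_2: α=-7, β=-9; u≡5, v≡1 (mod 8); ε(u)ε(v)=0·0, αω(v)=-7·0, βω(u)=-9·1; sum ≡ 1  ⇒  -1.
(a,b)_3: α=-4, u≡2; β=-6, v≡1 (mod 3); (2|3)=-1, (1|3)=+1; sign (−1)^0·-1^-6·+1^-4 = +1.
(a,b)_19: α=4, u≡3; β=6, v≡12 (mod 19); (3|19)=-1, (12|19)=-1; sign (−1)^0·-1^6·-1^4 = +1.
(a,b)_31: α=-3, u≡11; β=-5, v≡12 (mod 31); (11|31)=-1, (12|31)=-1; sign (−1)^1·-1^-5·-1^-3 = -1.
(a,b)_∞: sgn(16058)=+, sgn(-62)=−, so +1.
(16058, -62 / ℚ) ramifies at {2, 31}: a division algebra.

[2, 31]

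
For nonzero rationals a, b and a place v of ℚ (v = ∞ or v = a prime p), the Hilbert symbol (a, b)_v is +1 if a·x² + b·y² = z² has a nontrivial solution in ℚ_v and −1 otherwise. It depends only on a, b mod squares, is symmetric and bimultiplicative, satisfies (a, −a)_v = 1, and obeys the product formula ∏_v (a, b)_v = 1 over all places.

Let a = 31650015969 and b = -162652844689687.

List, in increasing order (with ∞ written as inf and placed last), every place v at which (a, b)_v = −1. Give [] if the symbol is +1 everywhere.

[29, 41]

(a, b) ≡ (20808689, -222343) mod (ℚ^×)²; places V = {2, 3, 11, 13, 17, 29, 37, 41, 43, ∞}.
(a,b)_41: α=1, u≡1; β=1, v≡27 (mod 41); (1|41)=+1, (27|41)=-1; sign (−1)^0·+1^1·-1^1 = -1.
(a,b)_2: α=0, β=0; u≡1, v≡1 (mod 8); ε(u)ε(v)=0·0, αω(v)=0·0, βω(u)=0·0; sum ≡ 0  ⇒  +1.
(a,b)_43: α=1, u≡16; β=2, v≡23 (mod 43); (16|43)=+1, (23|43)=+1; sign (−1)^0·+1^2·+1^1 = +1.
(a,b)_13: α=2, u≡6; β=0, v≡12 (mod 13); (6|13)=-1, (12|13)=+1; sign (−1)^0·-1^0·+1^2 = +1.
(a,b)_3: α=2, u≡2; β=0, v≡2 (mod 3); (2|3)=-1, (2|3)=-1; sign (−1)^0·-1^0·-1^2 = +1.
(a,b)_11: α=1, u≡10; β=1, v≡9 (mod 11); (10|11)=-1, (9|11)=+1; sign (−1)^1·-1^1·+1^1 = +1.
(a,b)_∞: sgn(20808689)=+, sgn(-222343)=−, so +1.
(a,b)_37: α=1, u≡25; β=2, v≡4 (mod 37); (25|37)=+1, (4|37)=+1; sign (−1)^0·+1^2·+1^1 = +1.
(a,b)_29: α=1, u≡9; β=1, v≡2 (mod 29); (9|29)=+1, (2|29)=-1; sign (−1)^0·+1^1·-1^1 = -1.
(a,b)_17: α=0, u≡4; β=3, v≡12 (mod 17); (4|17)=+1, (12|17)=-1; sign (−1)^0·+1^3·-1^0 = +1.
|Ram(20808689, -222343)| = 2, even; anisotropic at {29, 41}.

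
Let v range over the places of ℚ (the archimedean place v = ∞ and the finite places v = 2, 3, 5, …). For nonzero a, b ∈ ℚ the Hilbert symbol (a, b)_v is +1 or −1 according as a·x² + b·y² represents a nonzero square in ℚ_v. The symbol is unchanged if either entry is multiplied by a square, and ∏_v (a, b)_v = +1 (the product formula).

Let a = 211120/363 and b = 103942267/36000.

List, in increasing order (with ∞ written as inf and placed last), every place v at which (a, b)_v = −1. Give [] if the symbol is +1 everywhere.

[5, 7]

Mod squares: a ≡ 39585, b ≡ 50830. Check v ∈ {∞, 2, 3, 5, 7, 11, 13, 17, 23, 29}.
v=11: a=11^-2·(≡10), b=11^2·(≡6) mod 11; (10|11)=-1, (6|11)=-1; (−1)^{-2·2·5}·(-1)^2·(-1)^-2 = +1.
v=13: a=13^1·(≡10), b=13^3·(≡10) mod 13; (10|13)=+1, (10|13)=+1; (−1)^{1·3·6}·(+1)^3·(+1)^1 = +1.
v=23: a=23^0·(≡4), b=23^1·(≡1) mod 23; (4|23)=+1, (1|23)=+1; (−1)^{0·1·11}·(+1)^1·(+1)^0 = +1.
v=2: v_2(a)=4, v_2(b)=-5; units ≡ 1, 7 (mod 8); ε·ε+αω+βω = 0·1+4·0+-5·0 ≡ 0  ⇒  (a,b)_2 = +1.
v=7: a=7^1·(≡3), b=7^0·(≡5) mod 7; (3|7)=-1, (5|7)=-1; (−1)^{1·0·3}·(-1)^0·(-1)^1 = -1.
v=∞: 39585 > 0 and 50830 > 0  ⇒  (a,b)_∞ = +1.
v=5: a=5^1·(≡3), b=5^-3·(≡4) mod 5; (3|5)=-1, (4|5)=+1; (−1)^{1·-3·2}·(-1)^-3·(+1)^1 = -1.
v=17: a=17^0·(≡8), b=17^1·(≡9) mod 17; (8|17)=+1, (9|17)=+1; (−1)^{0·1·8}·(+1)^1·(+1)^0 = +1.
v=3: a=3^-1·(≡1), b=3^-2·(≡1) mod 3; (1|3)=+1, (1|3)=+1; (−1)^{-1·-2·1}·(+1)^-2·(+1)^-1 = +1.
v=29: a=29^1·(≡2), b=29^0·(≡24) mod 29; (2|29)=-1, (24|29)=+1; (−1)^{1·0·14}·(-1)^0·(+1)^1 = +1.
(39585, 50830 / ℚ) ramifies at {5, 7}: a division algebra.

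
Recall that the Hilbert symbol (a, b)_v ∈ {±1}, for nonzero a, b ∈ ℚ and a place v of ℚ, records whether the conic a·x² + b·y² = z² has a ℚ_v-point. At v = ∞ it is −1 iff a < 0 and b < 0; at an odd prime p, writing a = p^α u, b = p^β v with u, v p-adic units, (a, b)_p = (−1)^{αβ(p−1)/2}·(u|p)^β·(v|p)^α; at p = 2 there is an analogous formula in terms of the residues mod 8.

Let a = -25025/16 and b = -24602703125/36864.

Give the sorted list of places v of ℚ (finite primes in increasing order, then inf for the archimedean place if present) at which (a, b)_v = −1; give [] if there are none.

[2, inf]

Mod squares: a ≡ -1001, b ≡ -77. Check v ∈ {∞, 2, 3, 5, 7, 11, 13}.
v=5: a=5^2·(≡4), b=5^6·(≡3) mod 5; (4|5)=+1, (3|5)=-1; (−1)^{2·6·2}·(+1)^6·(-1)^2 = +1.
v=7: a=7^1·(≡1), b=7^1·(≡3) mod 7; (1|7)=+1, (3|7)=-1; (−1)^{1·1·3}·(+1)^1·(-1)^1 = +1.
v=∞: -1001 < 0 and -77 < 0  ⇒  (a,b)_∞ = -1.
v=11: a=11^1·(≡7), b=11^3·(≡1) mod 11; (7|11)=-1, (1|11)=+1; (−1)^{1·3·5}·(-1)^3·(+1)^1 = +1.
v=13: a=13^1·(≡4), b=13^2·(≡1) mod 13; (4|13)=+1, (1|13)=+1; (−1)^{1·2·6}·(+1)^2·(+1)^1 = +1.
v=3: a=3^0·(≡1), b=3^-2·(≡1) mod 3; (1|3)=+1, (1|3)=+1; (−1)^{0·-2·1}·(+1)^-2·(+1)^0 = +1.
v=2: v_2(a)=-4, v_2(b)=-12; units ≡ 7, 3 (mod 8); ε·ε+αω+βω = 1·1+-4·1+-12·0 ≡ 1  ⇒  (a,b)_2 = -1.
Ram(-1001, -77) = {2, ∞}; no ℚ_2-point on the conic.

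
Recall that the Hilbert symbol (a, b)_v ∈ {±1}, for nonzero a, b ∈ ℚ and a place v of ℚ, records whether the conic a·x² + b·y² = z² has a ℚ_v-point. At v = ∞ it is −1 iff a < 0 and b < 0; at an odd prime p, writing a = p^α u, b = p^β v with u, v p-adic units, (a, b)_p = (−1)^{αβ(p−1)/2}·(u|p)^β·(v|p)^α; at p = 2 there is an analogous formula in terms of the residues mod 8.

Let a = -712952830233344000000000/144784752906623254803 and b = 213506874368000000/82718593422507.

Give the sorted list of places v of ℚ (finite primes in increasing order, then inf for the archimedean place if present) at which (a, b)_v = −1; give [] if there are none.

[2, 31]

Mod squares: a ≡ -584970, b ≡ 1581. Check v ∈ {∞, 2, 3, 5, 7, 17, 19, 31, 37}.
v=19: a=19^2·(≡13), b=19^0·(≡16) mod 19; (13|19)=-1, (16|19)=+1; (−1)^{2·0·9}·(-1)^0·(+1)^2 = +1.
v=2: v_2(a)=17, v_2(b)=16; units ≡ 3, 5 (mod 8); ε·ε+αω+βω = 1·0+17·1+16·1 ≡ 1  ⇒  (a,b)_2 = -1.
v=∞: -584970 < 0 and 1581 > 0  ⇒  (a,b)_∞ = +1.
v=31: a=31^1·(≡5), b=31^1·(≡16) mod 31; (5|31)=+1, (16|31)=+1; (−1)^{1·1·15}·(+1)^1·(+1)^1 = -1.
v=5: a=5^9·(≡4), b=5^6·(≡1) mod 5; (4|5)=+1, (1|5)=+1; (−1)^{9·6·2}·(+1)^6·(+1)^9 = +1.
v=7: a=7^-12·(≡6), b=7^-8·(≡3) mod 7; (6|7)=-1, (3|7)=-1; (−1)^{-12·-8·3}·(-1)^-8·(-1)^-12 = +1.
v=37: a=37^3·(≡10), b=37^2·(≡27) mod 37; (10|37)=+1, (27|37)=+1; (−1)^{3·2·18}·(+1)^2·(+1)^3 = +1.
v=3: a=3^-21·(≡1), b=3^-15·(≡2) mod 3; (1|3)=+1, (2|3)=-1; (−1)^{-21·-15·1}·(+1)^-15·(-1)^-21 = +1.
v=17: a=17^3·(≡9), b=17^3·(≡9) mod 17; (9|17)=+1, (9|17)=+1; (−1)^{3·3·8}·(+1)^3·(+1)^3 = +1.
|Ram(-584970, 1581)| = 2, even; anisotropic at {2, 31}.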